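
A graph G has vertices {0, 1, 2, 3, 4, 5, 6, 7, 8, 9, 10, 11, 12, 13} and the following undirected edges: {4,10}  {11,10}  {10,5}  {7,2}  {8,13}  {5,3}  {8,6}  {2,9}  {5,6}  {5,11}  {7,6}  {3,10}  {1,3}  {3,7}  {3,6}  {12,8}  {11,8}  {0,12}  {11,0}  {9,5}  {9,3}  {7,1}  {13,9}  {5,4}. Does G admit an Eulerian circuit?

Yes

Degrees: 0:2, 1:2, 2:2, 3:6, 4:2, 5:6, 6:4, 7:4, 8:4, 9:4, 10:4, 11:4, 12:2, 13:2
Every vertex has even degree and the edges form a single connected piece, so an Eulerian circuit exists.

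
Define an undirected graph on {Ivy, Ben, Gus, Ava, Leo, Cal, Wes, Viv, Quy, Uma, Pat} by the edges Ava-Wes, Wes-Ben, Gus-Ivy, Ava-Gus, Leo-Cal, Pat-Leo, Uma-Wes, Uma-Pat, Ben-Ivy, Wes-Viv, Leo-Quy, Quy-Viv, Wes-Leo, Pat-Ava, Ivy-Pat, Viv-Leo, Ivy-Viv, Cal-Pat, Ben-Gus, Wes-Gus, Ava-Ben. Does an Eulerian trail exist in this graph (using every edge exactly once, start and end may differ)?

Yes

Degrees: Ivy:4, Ben:4, Gus:4, Ava:4, Leo:5, Cal:2, Wes:6, Viv:4, Quy:2, Uma:2, Pat:5
Odd-degree vertices: Leo, Pat (2 total).
With 2 odd-degree vertices and all edges in one connected piece, an Eulerian trail exists (from Leo to Pat).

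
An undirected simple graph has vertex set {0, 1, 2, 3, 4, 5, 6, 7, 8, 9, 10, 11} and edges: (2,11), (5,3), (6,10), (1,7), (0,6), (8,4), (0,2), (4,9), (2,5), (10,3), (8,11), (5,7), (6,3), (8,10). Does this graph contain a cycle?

The graph has 12 vertices, 14 edges, and 1 connected component.
One cycle is 0-6-3-5-2-0.

Yes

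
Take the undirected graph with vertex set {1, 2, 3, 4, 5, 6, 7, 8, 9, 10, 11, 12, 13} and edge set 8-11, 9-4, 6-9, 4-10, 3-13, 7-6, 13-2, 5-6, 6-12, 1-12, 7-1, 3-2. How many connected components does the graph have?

Component: {8, 11}
Component: {2, 3, 13}
Component: {1, 4, 5, 6, 7, 9, 10, 12}

3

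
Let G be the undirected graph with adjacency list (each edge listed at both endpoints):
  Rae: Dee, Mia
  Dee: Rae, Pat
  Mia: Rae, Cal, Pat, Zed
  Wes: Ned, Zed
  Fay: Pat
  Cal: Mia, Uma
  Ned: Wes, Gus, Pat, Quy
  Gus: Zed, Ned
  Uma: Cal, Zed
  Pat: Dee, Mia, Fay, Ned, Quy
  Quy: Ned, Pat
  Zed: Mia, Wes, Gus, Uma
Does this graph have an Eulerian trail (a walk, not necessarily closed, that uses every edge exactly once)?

Yes

Degrees: Rae:2, Dee:2, Mia:4, Wes:2, Fay:1, Cal:2, Ned:4, Gus:2, Uma:2, Pat:5, Quy:2, Zed:4
Odd-degree vertices: Fay, Pat (2 total).
With 2 odd-degree vertices and all edges in one connected piece, an Eulerian trail exists (from Fay to Pat).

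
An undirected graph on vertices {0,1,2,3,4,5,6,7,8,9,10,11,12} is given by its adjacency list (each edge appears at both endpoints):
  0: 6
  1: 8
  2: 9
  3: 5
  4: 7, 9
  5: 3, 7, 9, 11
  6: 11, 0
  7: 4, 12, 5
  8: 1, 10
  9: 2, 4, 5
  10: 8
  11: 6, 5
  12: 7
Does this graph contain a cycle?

Yes

|V| = 13, |E| = 12, number of components = 2.
One cycle is 5-9-4-7-5.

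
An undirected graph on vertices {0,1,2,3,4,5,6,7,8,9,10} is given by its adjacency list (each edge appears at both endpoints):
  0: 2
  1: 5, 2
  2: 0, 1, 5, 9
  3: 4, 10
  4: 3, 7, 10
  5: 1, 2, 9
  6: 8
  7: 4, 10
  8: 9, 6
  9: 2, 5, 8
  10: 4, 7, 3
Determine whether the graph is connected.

No

Component: {3, 4, 7, 10}
Component: {0, 1, 2, 5, 6, 8, 9}
There are 2 separate components, so the graph is not connected.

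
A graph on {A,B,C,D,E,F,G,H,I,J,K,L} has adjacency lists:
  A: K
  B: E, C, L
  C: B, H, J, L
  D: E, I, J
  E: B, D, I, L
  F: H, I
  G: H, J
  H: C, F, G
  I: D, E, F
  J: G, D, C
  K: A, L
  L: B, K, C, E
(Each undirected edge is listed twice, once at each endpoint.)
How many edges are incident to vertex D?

3

Neighbors of D: E, I, J.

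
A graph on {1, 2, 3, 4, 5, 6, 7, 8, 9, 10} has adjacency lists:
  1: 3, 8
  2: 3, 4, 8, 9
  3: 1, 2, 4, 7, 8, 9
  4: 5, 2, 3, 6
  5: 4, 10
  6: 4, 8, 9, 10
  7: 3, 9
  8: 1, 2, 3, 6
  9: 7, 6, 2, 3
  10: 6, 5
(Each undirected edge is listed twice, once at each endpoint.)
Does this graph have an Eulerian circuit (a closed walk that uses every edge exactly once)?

Degrees: 1:2, 2:4, 3:6, 4:4, 5:2, 6:4, 7:2, 8:4, 9:4, 10:2
All degrees are even and the non-isolated vertices are connected — an Eulerian circuit exists.

Yes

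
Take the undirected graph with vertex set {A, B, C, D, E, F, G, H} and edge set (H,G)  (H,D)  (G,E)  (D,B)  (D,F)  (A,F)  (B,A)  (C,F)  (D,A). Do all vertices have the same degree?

Degrees: A:3, B:2, C:1, D:4, E:1, F:3, G:2, H:2
Vertex C has degree 1 while D has degree 4, so the graph is not regular.

No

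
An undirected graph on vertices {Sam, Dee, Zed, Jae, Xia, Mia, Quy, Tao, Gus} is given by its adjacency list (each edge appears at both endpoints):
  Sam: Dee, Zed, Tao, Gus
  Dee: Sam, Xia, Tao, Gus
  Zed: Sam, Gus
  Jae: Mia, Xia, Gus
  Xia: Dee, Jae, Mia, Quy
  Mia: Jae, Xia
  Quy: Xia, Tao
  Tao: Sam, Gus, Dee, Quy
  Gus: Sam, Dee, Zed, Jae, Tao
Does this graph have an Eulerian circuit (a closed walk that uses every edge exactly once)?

Degrees: Sam:4, Dee:4, Zed:2, Jae:3, Xia:4, Mia:2, Quy:2, Tao:4, Gus:5
Jae, Gus have odd degree; an Eulerian circuit needs every degree to be even, so none exists.

No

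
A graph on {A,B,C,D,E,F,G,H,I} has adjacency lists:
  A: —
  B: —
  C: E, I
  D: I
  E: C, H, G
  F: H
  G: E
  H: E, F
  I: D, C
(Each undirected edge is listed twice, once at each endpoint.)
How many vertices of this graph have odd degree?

Degrees: A:0, B:0, C:2, D:1, E:3, F:1, G:1, H:2, I:2
Odd-degree vertices: D, E, F, G.

4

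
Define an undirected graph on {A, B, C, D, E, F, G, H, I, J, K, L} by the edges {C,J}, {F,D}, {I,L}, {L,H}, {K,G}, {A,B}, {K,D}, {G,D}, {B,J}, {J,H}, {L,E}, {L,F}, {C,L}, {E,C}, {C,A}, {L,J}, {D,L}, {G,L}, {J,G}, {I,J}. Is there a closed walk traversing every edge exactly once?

Yes

Degrees: A:2, B:2, C:4, D:4, E:2, F:2, G:4, H:2, I:2, J:6, K:2, L:8
All degrees are even and the non-isolated vertices are connected — an Eulerian circuit exists.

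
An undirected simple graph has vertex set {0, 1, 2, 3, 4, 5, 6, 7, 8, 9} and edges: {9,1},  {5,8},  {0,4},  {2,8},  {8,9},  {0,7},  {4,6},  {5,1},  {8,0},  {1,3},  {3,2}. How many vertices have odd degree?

Degrees: 0:3, 1:3, 2:2, 3:2, 4:2, 5:2, 6:1, 7:1, 8:4, 9:2
Odd-degree vertices: 0, 1, 6, 7.

4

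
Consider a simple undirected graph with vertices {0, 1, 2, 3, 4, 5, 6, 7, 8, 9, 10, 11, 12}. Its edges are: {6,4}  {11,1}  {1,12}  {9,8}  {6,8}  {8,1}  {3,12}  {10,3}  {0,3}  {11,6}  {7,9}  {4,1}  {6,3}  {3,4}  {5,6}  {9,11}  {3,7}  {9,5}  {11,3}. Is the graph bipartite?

No

The cycle 3-6-11-3 has length 3, which is odd, so the graph is not bipartite.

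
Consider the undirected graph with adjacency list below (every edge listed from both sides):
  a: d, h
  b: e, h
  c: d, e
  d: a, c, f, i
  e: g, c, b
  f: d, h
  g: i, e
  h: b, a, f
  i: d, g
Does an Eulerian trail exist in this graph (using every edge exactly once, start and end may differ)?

Yes

Degrees: a:2, b:2, c:2, d:4, e:3, f:2, g:2, h:3, i:2
Odd-degree vertices: e, h (2 total).
With 2 odd-degree vertices and all edges in one connected piece, an Eulerian trail exists (from e to h).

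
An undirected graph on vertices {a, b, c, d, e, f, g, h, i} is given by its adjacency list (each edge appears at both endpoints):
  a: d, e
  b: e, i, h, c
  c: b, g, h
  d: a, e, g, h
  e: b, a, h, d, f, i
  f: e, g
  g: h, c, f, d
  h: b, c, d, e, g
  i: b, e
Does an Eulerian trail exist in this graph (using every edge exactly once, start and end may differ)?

Yes

Degrees: a:2, b:4, c:3, d:4, e:6, f:2, g:4, h:5, i:2
Odd-degree vertices: c, h (2 total).
The non-isolated vertices are connected and exactly 2 have odd degree, so an Eulerian trail exists (from c to h).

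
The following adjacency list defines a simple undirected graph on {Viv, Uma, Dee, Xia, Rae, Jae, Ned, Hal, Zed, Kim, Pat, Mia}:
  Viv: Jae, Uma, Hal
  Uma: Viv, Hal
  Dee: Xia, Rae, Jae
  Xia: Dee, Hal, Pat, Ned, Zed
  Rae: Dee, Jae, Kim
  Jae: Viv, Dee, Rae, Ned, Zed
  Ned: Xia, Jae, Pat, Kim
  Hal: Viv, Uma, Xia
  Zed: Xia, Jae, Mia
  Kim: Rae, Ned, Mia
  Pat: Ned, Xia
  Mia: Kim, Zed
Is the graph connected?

Starting from Viv and exploring outward reaches every vertex (Viv, Jae, Uma, Hal, Zed, Dee, Rae, Ned, Xia, Mia, Kim, Pat); the graph is connected.

Yes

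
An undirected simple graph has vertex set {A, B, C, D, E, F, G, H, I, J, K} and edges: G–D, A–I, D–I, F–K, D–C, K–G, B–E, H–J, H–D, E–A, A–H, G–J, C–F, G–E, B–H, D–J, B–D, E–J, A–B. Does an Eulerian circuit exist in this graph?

Degrees: A:4, B:4, C:2, D:6, E:4, F:2, G:4, H:4, I:2, J:4, K:2
All degrees are even and the non-isolated vertices are connected — an Eulerian circuit exists.

Yes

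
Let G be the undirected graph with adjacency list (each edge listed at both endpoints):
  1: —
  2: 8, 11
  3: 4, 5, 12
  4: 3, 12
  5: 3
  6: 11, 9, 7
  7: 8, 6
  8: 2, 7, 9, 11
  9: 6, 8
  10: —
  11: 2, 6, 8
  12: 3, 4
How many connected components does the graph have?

4

Component: {1}
Component: {10}
Component: {3, 4, 5, 12}
Component: {2, 6, 7, 8, 9, 11}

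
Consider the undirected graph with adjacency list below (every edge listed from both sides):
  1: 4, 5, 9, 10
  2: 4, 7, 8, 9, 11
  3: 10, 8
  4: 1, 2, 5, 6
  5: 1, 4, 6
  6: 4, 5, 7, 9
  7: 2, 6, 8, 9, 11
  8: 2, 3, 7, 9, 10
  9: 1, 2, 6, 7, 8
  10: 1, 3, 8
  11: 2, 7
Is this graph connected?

Starting from 1 and exploring outward reaches every vertex (1, 9, 10, 5, 4, 7, 6, 2, 8, 3, 11); the graph is connected.

Yes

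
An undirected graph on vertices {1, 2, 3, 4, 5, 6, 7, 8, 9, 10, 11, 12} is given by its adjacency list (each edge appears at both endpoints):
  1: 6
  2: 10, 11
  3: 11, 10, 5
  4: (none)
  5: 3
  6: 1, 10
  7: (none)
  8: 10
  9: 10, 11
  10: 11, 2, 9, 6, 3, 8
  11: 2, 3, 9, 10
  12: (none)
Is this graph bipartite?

2-10-11-2 is an odd cycle (length 3), and a bipartite graph can contain only even cycles.

No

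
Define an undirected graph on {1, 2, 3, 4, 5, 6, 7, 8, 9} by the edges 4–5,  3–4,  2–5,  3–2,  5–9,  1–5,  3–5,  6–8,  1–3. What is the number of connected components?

Component: {7}
Component: {6, 8}
Component: {1, 2, 3, 4, 5, 9}

3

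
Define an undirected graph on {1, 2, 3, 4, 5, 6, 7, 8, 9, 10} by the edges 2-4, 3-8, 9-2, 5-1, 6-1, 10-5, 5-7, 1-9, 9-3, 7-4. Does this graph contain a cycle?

The graph has 10 vertices, 10 edges, and 1 connected component.
One cycle is 1-5-7-4-2-9-1.

Yes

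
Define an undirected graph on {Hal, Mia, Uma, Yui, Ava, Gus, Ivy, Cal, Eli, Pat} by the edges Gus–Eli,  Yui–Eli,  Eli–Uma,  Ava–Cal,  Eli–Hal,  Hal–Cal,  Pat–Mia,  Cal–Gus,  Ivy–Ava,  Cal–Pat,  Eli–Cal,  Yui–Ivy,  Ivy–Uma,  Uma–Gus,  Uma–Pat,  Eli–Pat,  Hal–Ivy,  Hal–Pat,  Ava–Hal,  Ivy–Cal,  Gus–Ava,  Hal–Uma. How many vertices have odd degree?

Degrees: Hal:6, Mia:1, Uma:5, Yui:2, Ava:4, Gus:4, Ivy:5, Cal:6, Eli:6, Pat:5
Odd-degree vertices: Mia, Uma, Ivy, Pat.

4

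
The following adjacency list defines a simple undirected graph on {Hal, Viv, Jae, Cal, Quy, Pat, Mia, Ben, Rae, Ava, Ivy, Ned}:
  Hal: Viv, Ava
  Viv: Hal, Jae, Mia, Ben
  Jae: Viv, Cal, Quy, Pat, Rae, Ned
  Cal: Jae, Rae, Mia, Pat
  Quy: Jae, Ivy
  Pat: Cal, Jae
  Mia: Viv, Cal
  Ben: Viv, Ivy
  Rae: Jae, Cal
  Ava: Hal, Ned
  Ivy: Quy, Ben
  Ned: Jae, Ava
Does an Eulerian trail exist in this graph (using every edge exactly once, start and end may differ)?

Yes

Degrees: Hal:2, Viv:4, Jae:6, Cal:4, Quy:2, Pat:2, Mia:2, Ben:2, Rae:2, Ava:2, Ivy:2, Ned:2
Odd-degree vertices: none (0 total).
With 0 odd-degree vertices and all edges in one connected piece, an Eulerian trail exists.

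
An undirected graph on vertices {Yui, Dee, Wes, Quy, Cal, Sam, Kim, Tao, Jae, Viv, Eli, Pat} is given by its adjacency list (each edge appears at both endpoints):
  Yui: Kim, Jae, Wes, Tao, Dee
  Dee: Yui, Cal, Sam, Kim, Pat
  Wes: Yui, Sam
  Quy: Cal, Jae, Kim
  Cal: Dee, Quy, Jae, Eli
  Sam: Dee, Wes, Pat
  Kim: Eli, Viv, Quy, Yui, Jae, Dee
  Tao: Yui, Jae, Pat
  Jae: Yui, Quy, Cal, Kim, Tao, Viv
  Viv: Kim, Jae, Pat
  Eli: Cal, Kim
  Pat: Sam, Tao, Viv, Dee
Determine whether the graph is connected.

Yes

Starting from Yui and exploring outward reaches every vertex (Yui, Jae, Dee, Wes, Kim, Tao, Quy, Viv, Cal, Pat, Sam, Eli); the graph is connected.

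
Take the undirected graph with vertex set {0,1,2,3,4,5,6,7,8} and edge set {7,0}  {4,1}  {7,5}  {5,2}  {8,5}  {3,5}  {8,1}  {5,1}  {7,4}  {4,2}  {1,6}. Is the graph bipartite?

No

The cycle 1-5-8-1 has length 3, which is odd, so the graph is not bipartite.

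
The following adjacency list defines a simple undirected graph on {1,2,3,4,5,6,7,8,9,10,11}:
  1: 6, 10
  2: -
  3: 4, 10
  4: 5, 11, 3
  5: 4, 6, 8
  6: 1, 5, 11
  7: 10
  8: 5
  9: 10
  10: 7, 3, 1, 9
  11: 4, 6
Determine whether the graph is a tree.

The graph has 11 vertices and 11 edges.
It splits into 2 components, so it cannot be a tree.

No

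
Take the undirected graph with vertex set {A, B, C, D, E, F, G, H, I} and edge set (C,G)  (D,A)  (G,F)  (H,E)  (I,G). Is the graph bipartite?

Yes

Partition the vertices as {B, D, G, H} vs {A, C, E, F, I}. Each listed edge has one endpoint in each part, so the graph is bipartite.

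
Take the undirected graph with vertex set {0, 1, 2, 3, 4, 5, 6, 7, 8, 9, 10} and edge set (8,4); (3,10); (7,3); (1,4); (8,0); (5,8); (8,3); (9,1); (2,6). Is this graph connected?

No

Component: {2, 6}
Component: {0, 1, 3, 4, 5, 7, 8, 9, 10}
There are 2 separate components, so the graph is not connected.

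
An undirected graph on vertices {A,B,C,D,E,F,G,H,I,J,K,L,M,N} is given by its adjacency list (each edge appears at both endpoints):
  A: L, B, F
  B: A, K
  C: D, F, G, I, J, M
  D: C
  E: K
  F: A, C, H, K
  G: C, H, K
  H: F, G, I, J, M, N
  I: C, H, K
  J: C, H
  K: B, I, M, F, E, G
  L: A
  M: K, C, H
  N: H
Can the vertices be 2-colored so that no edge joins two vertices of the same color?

Yes

Partition the vertices as {B, D, E, F, G, I, J, L, M, N} vs {A, C, H, K}. Each listed edge has one endpoint in each part, so the graph is bipartite.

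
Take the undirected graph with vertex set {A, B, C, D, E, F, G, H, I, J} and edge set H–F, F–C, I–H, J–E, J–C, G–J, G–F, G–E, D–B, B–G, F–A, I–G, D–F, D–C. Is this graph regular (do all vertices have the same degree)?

Degrees: A:1, B:2, C:3, D:3, E:2, F:5, G:5, H:2, I:2, J:3
Vertex A has degree 1 while F has degree 5, so the graph is not regular.

No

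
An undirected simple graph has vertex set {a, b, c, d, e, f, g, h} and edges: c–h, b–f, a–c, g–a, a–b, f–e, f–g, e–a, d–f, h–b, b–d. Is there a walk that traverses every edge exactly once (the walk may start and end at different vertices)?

Degrees: a:4, b:4, c:2, d:2, e:2, f:4, g:2, h:2
Odd-degree vertices: none (0 total).
With 0 odd-degree vertices and all edges in one connected piece, an Eulerian trail exists.

Yes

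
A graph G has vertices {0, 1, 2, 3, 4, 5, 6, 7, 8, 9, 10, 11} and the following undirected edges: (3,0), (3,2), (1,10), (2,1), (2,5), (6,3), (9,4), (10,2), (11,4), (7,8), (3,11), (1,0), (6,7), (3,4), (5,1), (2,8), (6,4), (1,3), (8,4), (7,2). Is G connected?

A breadth-first search from 0 visits 0, 3, 1, 2, 4, 6, 11, 10, 5, 7, 8, 9 — all 12 vertices — so the graph is connected.

Yes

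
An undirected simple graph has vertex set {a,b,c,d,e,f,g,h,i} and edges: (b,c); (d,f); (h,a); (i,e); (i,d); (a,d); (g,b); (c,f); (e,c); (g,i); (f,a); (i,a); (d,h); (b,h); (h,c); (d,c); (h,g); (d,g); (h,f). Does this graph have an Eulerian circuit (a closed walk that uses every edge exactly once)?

Degrees: a:4, b:3, c:5, d:6, e:2, f:4, g:4, h:6, i:4
b, c have odd degree; an Eulerian circuit needs every degree to be even, so none exists.

No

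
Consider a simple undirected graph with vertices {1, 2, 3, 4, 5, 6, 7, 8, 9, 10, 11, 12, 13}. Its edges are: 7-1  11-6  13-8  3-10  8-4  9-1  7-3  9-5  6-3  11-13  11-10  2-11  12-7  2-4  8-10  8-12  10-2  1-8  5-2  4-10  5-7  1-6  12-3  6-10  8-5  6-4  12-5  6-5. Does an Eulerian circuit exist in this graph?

Degrees: 1:4, 2:4, 3:4, 4:4, 5:6, 6:6, 7:4, 8:6, 9:2, 10:6, 11:4, 12:4, 13:2
All degrees are even and the non-isolated vertices are connected — an Eulerian circuit exists.

Yes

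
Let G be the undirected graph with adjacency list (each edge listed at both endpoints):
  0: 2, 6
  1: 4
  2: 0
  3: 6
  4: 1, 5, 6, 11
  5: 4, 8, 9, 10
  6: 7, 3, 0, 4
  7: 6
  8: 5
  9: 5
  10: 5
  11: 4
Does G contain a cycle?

No

The graph has 12 vertices, 11 edges, and 1 connected component.
A forest on 12 vertices with 1 component has exactly 11 edges, which matches — so no cycle.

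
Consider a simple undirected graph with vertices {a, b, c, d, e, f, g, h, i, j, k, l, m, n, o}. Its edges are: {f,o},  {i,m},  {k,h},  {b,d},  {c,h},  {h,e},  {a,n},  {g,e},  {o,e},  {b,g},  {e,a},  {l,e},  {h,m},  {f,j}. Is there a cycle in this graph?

No

|V| = 15, |E| = 14, number of components = 1.
A forest on 15 vertices with 1 component has exactly 14 edges, which matches — so no cycle.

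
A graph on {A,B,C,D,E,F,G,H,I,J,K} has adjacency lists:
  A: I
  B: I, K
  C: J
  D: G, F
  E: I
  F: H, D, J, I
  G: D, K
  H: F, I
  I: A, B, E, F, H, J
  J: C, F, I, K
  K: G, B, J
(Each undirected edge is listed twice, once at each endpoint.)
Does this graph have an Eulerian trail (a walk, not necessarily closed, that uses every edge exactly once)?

No

Degrees: A:1, B:2, C:1, D:2, E:1, F:4, G:2, H:2, I:6, J:4, K:3
Odd-degree vertices: A, C, E, K (4 total).
With 4 odd-degree vertices (more than two), no single trail can use every edge.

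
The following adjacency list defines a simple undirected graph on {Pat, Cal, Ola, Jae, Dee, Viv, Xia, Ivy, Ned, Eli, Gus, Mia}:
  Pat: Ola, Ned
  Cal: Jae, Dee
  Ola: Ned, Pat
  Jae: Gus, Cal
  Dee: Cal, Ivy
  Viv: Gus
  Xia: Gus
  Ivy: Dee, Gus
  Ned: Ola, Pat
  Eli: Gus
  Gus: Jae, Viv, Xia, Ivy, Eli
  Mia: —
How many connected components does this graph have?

Component: {Mia}
Component: {Pat, Ola, Ned}
Component: {Cal, Jae, Dee, Viv, Xia, Ivy, Eli, Gus}

3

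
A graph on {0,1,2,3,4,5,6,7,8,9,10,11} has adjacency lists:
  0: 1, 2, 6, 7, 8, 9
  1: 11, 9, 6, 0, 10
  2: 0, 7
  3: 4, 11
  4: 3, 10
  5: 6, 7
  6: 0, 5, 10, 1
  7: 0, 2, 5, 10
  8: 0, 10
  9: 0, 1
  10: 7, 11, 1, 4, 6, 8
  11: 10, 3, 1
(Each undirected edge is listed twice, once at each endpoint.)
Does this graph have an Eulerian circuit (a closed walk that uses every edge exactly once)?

No

Degrees: 0:6, 1:5, 2:2, 3:2, 4:2, 5:2, 6:4, 7:4, 8:2, 9:2, 10:6, 11:3
Vertices with odd degree: 1, 11. An Eulerian circuit requires all degrees even.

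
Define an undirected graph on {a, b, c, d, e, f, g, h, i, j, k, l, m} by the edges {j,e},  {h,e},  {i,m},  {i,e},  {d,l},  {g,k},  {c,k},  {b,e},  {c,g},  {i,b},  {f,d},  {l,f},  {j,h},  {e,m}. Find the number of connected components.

4

Component: {a}
Component: {c, g, k}
Component: {d, f, l}
Component: {b, e, h, i, j, m}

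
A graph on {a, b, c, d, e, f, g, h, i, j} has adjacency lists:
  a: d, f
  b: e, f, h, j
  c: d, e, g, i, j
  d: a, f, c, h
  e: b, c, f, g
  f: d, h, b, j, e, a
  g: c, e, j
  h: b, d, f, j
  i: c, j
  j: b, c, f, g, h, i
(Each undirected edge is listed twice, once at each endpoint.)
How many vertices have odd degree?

2

Degrees: a:2, b:4, c:5, d:4, e:4, f:6, g:3, h:4, i:2, j:6
Odd-degree vertices: c, g.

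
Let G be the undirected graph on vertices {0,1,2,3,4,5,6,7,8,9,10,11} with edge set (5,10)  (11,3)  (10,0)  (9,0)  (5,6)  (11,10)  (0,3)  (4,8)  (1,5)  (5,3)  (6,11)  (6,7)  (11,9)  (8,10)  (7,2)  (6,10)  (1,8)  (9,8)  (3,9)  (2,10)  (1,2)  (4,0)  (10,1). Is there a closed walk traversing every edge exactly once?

No

Degrees: 0:4, 1:4, 2:3, 3:4, 4:2, 5:4, 6:4, 7:2, 8:4, 9:4, 10:7, 11:4
Vertices with odd degree: 2, 10. An Eulerian circuit requires all degrees even.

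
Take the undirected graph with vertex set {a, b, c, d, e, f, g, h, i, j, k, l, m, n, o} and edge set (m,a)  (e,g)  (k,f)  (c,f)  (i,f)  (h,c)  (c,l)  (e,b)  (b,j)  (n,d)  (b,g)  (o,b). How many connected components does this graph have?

Component: {a, m}
Component: {d, n}
Component: {b, e, g, j, o}
Component: {c, f, h, i, k, l}

4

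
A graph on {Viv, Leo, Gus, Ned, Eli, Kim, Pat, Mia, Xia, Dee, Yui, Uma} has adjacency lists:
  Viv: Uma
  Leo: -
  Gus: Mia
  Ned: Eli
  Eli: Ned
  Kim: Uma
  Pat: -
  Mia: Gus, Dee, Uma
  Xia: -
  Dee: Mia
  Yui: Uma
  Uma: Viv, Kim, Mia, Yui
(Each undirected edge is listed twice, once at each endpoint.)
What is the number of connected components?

5

Component: {Leo}
Component: {Pat}
Component: {Xia}
Component: {Ned, Eli}
Component: {Viv, Gus, Kim, Mia, Dee, Yui, Uma}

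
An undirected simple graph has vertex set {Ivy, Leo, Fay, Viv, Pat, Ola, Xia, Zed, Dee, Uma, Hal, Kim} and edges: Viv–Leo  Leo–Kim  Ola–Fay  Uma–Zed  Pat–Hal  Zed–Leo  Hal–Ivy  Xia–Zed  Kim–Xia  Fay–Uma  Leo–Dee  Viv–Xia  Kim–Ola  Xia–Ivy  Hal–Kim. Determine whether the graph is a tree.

No

The graph has 12 vertices and 15 edges.
A tree on 12 vertices has exactly 11 edges; this graph has 15, so it contains a cycle and is not a tree.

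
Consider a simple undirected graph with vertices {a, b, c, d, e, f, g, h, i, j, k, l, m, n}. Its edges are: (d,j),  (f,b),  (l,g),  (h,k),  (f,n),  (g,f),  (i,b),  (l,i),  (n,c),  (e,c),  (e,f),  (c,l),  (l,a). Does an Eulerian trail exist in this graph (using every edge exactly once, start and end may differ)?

No

Degrees: a:1, b:2, c:3, d:1, e:2, f:4, g:2, h:1, i:2, j:1, k:1, l:4, m:0, n:2
Odd-degree vertices: a, c, d, h, j, k (6 total).
With 6 odd-degree vertices (more than two), no single trail can use every edge.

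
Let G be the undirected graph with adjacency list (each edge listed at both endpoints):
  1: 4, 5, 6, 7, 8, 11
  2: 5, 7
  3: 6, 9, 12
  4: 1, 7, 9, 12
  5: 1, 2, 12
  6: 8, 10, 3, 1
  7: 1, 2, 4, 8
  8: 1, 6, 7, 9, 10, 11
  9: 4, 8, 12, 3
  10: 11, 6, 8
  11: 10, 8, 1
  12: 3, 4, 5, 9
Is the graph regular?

No

Degrees: 1:6, 2:2, 3:3, 4:4, 5:3, 6:4, 7:4, 8:6, 9:4, 10:3, 11:3, 12:4
Vertex 2 has degree 2 while 1 has degree 6, so the graph is not regular.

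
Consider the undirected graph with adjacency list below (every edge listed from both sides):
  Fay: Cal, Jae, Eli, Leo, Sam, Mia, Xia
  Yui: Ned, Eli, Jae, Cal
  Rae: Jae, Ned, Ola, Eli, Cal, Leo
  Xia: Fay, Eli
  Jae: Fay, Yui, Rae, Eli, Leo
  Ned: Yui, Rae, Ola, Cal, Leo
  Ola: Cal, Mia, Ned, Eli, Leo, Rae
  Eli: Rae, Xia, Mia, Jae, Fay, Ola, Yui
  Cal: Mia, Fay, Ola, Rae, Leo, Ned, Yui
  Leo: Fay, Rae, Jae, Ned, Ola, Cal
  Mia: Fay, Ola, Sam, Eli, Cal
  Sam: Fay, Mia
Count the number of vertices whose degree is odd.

6

Degrees: Fay:7, Yui:4, Rae:6, Xia:2, Jae:5, Ned:5, Ola:6, Eli:7, Cal:7, Leo:6, Mia:5, Sam:2
Odd-degree vertices: Fay, Jae, Ned, Eli, Cal, Mia.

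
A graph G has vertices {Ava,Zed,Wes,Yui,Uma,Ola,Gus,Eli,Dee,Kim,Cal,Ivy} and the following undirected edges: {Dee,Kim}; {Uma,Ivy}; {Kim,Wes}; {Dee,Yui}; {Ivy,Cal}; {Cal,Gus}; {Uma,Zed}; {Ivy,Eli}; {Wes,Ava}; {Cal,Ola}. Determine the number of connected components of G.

2

Component: {Ava, Wes, Yui, Dee, Kim}
Component: {Zed, Uma, Ola, Gus, Eli, Cal, Ivy}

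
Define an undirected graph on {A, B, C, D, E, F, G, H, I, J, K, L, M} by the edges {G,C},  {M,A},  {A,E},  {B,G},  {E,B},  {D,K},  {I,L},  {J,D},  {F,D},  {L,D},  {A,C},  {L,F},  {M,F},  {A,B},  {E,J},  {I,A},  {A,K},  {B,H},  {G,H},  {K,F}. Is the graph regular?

Degrees: A:6, B:4, C:2, D:4, E:3, F:4, G:3, H:2, I:2, J:2, K:3, L:3, M:2
Vertex C has degree 2 while A has degree 6, so the graph is not regular.

No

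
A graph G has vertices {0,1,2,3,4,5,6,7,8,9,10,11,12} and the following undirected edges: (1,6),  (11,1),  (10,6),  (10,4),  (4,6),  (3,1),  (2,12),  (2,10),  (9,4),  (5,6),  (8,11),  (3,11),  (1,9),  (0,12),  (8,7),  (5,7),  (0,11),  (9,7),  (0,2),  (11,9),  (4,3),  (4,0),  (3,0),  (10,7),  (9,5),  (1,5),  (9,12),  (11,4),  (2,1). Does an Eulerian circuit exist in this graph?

Degrees: 0:5, 1:6, 2:4, 3:4, 4:6, 5:4, 6:4, 7:4, 8:2, 9:6, 10:4, 11:6, 12:3
Vertices with odd degree: 0, 12. An Eulerian circuit requires all degrees even.

No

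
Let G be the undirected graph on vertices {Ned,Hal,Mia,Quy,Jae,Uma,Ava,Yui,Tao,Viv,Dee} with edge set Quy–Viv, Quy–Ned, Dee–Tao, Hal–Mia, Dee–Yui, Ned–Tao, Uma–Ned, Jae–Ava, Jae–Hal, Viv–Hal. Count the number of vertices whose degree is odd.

6

Degrees: Ned:3, Hal:3, Mia:1, Quy:2, Jae:2, Uma:1, Ava:1, Yui:1, Tao:2, Viv:2, Dee:2
Odd-degree vertices: Ned, Hal, Mia, Uma, Ava, Yui.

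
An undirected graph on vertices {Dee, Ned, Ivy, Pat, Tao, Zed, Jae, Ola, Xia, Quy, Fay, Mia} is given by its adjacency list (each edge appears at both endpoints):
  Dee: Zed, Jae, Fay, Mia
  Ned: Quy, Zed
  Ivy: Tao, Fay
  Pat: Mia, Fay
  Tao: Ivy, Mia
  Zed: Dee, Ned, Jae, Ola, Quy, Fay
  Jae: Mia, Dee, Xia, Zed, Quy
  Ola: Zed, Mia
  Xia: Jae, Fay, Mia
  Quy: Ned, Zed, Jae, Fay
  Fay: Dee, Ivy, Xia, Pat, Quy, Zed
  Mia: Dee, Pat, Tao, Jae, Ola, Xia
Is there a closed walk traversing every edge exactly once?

Degrees: Dee:4, Ned:2, Ivy:2, Pat:2, Tao:2, Zed:6, Jae:5, Ola:2, Xia:3, Quy:4, Fay:6, Mia:6
Jae, Xia have odd degree; an Eulerian circuit needs every degree to be even, so none exists.

No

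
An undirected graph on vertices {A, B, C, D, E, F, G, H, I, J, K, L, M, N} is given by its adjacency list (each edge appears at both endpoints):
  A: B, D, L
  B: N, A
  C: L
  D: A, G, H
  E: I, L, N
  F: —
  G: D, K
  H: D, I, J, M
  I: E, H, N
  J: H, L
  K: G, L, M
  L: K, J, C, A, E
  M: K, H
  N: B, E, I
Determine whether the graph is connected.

Component: {F}
Component: {A, B, C, D, E, G, H, I, J, K, L, M, N}
No edge joins these 2 groups, so the graph is disconnected.

No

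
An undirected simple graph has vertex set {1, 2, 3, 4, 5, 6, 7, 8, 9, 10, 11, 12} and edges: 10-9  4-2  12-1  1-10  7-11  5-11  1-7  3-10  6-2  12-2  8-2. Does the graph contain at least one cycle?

The graph has 12 vertices, 11 edges, and 1 connected component.
Since 11 = 12 - 1, the graph is a forest and contains no cycle.

No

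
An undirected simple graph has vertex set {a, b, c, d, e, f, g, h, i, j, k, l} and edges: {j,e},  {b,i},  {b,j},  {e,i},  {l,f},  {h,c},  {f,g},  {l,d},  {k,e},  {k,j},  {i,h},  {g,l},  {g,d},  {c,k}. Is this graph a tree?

|V| = 12, |E| = 14.
It is not connected, so it is not a tree.

No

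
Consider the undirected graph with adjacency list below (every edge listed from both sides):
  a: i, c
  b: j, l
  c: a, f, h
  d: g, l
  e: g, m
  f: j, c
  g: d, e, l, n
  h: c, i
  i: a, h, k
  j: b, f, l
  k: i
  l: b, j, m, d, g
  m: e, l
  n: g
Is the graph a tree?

No

The graph has 14 vertices and 17 edges.
A tree on 14 vertices has exactly 13 edges; this graph has 17, so it contains a cycle and is not a tree.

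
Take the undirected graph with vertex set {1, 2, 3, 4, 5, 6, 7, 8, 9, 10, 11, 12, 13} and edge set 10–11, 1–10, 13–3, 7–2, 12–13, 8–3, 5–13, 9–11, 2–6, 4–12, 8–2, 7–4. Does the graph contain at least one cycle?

The graph has 13 vertices, 12 edges, and 2 connected components.
One cycle is 2-8-3-13-12-4-7-2.

Yes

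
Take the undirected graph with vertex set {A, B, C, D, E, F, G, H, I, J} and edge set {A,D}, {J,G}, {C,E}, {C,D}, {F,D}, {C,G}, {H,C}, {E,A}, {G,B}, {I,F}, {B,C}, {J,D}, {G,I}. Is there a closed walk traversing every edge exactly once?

No

Degrees: A:2, B:2, C:5, D:4, E:2, F:2, G:4, H:1, I:2, J:2
Vertices with odd degree: C, H. An Eulerian circuit requires all degrees even.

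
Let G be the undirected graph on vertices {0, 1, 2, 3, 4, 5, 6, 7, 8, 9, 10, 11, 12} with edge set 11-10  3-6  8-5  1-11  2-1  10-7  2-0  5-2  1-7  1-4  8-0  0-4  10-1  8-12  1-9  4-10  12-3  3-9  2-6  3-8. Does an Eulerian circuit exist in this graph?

No

Degrees: 0:3, 1:6, 2:4, 3:4, 4:3, 5:2, 6:2, 7:2, 8:4, 9:2, 10:4, 11:2, 12:2
Vertices with odd degree: 0, 4. An Eulerian circuit requires all degrees even.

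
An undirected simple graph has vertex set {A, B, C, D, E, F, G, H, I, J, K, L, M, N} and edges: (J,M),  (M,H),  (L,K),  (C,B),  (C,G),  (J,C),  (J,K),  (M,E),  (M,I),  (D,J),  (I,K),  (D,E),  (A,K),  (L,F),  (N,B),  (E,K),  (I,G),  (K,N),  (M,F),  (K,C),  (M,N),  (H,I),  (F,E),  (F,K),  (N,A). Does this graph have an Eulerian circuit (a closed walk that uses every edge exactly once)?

Degrees: A:2, B:2, C:4, D:2, E:4, F:4, G:2, H:2, I:4, J:4, K:8, L:2, M:6, N:4
Every vertex has even degree and the edges form a single connected piece, so an Eulerian circuit exists.

Yes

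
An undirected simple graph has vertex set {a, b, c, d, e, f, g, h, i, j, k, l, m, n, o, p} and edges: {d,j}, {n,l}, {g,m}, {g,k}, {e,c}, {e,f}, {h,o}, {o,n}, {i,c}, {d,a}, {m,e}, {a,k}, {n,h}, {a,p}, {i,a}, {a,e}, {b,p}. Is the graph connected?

No

Component: {h, l, n, o}
Component: {a, b, c, d, e, f, g, i, j, k, m, p}
There are 2 separate components, so the graph is not connected.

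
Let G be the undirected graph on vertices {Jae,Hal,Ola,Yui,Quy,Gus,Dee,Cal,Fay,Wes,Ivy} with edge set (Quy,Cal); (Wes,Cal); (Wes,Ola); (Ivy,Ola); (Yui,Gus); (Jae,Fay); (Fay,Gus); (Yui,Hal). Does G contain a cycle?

No

The graph has 11 vertices, 8 edges, and 3 connected components.
A forest on 11 vertices with 3 components has exactly 8 edges, which matches — so no cycle.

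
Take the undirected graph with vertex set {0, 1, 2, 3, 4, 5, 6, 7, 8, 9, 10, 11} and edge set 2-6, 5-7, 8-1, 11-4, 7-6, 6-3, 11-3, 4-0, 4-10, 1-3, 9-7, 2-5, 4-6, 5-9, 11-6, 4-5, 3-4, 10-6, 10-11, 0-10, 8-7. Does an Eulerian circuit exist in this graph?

Yes

Degrees: 0:2, 1:2, 2:2, 3:4, 4:6, 5:4, 6:6, 7:4, 8:2, 9:2, 10:4, 11:4
All degrees are even and the non-isolated vertices are connected — an Eulerian circuit exists.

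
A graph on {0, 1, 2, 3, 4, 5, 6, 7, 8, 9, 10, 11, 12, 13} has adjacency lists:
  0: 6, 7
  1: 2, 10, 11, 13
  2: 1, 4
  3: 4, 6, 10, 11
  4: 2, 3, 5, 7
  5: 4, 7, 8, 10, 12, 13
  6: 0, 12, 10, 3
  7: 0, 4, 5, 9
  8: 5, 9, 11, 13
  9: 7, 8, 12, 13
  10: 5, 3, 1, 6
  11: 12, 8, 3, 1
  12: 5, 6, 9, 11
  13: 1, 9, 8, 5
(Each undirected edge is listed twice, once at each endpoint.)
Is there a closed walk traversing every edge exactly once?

Yes

Degrees: 0:2, 1:4, 2:2, 3:4, 4:4, 5:6, 6:4, 7:4, 8:4, 9:4, 10:4, 11:4, 12:4, 13:4
All degrees are even and the non-isolated vertices are connected — an Eulerian circuit exists.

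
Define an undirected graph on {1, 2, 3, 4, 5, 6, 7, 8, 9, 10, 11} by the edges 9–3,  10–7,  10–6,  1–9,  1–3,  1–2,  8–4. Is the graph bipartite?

No

The cycle 3-1-9-3 has length 3, which is odd, so the graph is not bipartite.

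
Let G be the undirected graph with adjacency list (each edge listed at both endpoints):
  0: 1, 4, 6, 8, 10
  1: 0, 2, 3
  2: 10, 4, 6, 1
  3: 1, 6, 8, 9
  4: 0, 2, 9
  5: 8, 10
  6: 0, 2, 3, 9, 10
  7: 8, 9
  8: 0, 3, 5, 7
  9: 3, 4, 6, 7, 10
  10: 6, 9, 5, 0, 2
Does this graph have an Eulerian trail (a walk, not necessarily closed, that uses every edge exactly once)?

Degrees: 0:5, 1:3, 2:4, 3:4, 4:3, 5:2, 6:5, 7:2, 8:4, 9:5, 10:5
Odd-degree vertices: 0, 1, 4, 6, 9, 10 (6 total).
An Eulerian trail requires 0 or 2 odd-degree vertices; here there are 6.

No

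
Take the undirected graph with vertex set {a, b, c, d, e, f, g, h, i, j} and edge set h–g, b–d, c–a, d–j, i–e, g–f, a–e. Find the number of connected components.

Component: {b, d, j}
Component: {f, g, h}
Component: {a, c, e, i}

3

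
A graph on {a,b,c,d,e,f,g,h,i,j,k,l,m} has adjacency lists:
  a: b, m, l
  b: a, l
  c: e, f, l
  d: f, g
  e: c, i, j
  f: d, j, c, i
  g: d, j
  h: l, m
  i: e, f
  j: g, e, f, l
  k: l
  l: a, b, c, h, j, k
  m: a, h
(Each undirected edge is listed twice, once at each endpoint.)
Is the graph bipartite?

No

l-b-a-l is an odd cycle (length 3), and a bipartite graph can contain only even cycles.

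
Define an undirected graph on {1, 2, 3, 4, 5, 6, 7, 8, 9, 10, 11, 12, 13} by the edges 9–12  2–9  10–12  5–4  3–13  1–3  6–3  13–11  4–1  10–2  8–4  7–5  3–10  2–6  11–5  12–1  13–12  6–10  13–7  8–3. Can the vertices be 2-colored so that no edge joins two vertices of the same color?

The cycle 6-10-3-6 has length 3, which is odd, so the graph is not bipartite.

No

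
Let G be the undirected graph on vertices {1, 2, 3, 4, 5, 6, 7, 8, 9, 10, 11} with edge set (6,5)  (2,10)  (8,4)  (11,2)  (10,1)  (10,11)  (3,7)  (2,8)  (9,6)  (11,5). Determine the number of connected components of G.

Component: {3, 7}
Component: {1, 2, 4, 5, 6, 8, 9, 10, 11}

2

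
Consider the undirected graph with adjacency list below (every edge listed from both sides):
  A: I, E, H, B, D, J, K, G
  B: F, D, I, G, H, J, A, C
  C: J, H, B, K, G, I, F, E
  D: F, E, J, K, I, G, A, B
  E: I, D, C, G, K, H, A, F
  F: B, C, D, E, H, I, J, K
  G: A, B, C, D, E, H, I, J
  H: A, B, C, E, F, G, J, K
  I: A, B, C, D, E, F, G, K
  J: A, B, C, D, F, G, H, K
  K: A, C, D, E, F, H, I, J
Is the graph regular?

Yes

Degrees: A:8, B:8, C:8, D:8, E:8, F:8, G:8, H:8, I:8, J:8, K:8
Every vertex has degree 8, so the graph is 8-regular.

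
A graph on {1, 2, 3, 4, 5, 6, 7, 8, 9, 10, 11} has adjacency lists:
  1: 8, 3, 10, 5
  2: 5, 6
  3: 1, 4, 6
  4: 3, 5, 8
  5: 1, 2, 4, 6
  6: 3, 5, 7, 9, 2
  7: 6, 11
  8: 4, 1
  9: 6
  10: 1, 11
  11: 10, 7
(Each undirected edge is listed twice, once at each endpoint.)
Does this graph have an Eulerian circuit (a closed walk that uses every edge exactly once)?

Degrees: 1:4, 2:2, 3:3, 4:3, 5:4, 6:5, 7:2, 8:2, 9:1, 10:2, 11:2
3, 4, 6, 9 have odd degree; an Eulerian circuit needs every degree to be even, so none exists.

No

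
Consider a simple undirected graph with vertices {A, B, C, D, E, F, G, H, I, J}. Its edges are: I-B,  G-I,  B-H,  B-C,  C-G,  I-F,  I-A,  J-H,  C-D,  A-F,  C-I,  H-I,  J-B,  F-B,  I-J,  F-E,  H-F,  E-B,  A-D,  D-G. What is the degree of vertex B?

6

Neighbors of B: C, E, F, H, I, J.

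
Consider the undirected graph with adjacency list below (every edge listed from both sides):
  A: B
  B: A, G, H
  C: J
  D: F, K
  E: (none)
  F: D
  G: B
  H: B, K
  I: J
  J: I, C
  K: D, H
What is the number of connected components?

Component: {E}
Component: {C, I, J}
Component: {A, B, D, F, G, H, K}

3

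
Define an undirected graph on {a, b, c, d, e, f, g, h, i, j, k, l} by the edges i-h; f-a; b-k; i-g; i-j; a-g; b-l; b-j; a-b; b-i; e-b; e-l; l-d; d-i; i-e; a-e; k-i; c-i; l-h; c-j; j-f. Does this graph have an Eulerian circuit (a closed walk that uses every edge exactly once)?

Yes

Degrees: a:4, b:6, c:2, d:2, e:4, f:2, g:2, h:2, i:8, j:4, k:2, l:4
Every vertex has even degree and the edges form a single connected piece, so an Eulerian circuit exists.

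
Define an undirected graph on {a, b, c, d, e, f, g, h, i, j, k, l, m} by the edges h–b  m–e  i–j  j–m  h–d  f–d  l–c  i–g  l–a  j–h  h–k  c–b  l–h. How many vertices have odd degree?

8

Degrees: a:1, b:2, c:2, d:2, e:1, f:1, g:1, h:5, i:2, j:3, k:1, l:3, m:2
Odd-degree vertices: a, e, f, g, h, j, k, l.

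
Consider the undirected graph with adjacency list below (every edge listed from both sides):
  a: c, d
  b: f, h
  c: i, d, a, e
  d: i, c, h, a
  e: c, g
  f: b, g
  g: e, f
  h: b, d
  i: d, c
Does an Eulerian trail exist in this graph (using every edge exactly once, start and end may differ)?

Yes

Degrees: a:2, b:2, c:4, d:4, e:2, f:2, g:2, h:2, i:2
Odd-degree vertices: none (0 total).
The non-isolated vertices are connected and exactly 0 have odd degree, so an Eulerian trail exists.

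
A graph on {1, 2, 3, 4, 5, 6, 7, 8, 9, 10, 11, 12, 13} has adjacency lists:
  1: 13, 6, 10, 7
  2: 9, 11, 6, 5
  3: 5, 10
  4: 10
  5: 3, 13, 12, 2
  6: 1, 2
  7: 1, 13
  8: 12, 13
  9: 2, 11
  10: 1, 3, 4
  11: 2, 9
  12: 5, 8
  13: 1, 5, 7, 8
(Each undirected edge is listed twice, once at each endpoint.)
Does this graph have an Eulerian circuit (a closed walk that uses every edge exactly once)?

No

Degrees: 1:4, 2:4, 3:2, 4:1, 5:4, 6:2, 7:2, 8:2, 9:2, 10:3, 11:2, 12:2, 13:4
4, 10 have odd degree; an Eulerian circuit needs every degree to be even, so none exists.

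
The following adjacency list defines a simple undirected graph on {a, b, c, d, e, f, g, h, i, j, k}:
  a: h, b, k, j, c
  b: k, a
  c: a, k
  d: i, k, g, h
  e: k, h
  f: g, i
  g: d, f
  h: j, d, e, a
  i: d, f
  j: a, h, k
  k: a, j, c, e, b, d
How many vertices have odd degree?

2

Degrees: a:5, b:2, c:2, d:4, e:2, f:2, g:2, h:4, i:2, j:3, k:6
Odd-degree vertices: a, j.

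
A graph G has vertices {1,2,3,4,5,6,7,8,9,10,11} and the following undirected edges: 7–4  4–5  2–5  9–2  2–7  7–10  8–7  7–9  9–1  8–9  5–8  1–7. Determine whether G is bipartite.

No

The cycle 8-9-7-8 has length 3, which is odd, so the graph is not bipartite.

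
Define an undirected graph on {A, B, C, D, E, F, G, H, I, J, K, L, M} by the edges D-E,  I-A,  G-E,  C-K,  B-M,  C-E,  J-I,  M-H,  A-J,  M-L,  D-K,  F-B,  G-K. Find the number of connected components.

Component: {A, I, J}
Component: {B, F, H, L, M}
Component: {C, D, E, G, K}

3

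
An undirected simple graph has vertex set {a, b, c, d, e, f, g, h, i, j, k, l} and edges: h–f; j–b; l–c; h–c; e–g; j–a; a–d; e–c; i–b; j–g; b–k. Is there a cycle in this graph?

|V| = 12, |E| = 11, number of components = 1.
A forest on 12 vertices with 1 component has exactly 11 edges, which matches — so no cycle.

No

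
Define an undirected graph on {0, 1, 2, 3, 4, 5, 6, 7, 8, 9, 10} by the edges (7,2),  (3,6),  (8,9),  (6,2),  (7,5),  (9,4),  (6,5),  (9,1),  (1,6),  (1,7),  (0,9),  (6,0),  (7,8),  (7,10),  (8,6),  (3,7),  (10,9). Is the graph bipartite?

Yes

Partition the vertices as {6, 7, 9} vs {0, 1, 2, 3, 4, 5, 8, 10}. Each listed edge has one endpoint in each part, so the graph is bipartite.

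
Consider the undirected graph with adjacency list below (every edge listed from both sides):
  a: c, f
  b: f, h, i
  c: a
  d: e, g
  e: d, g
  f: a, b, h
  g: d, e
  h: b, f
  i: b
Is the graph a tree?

No

|V| = 9, |E| = 9.
It is not connected, so it is not a tree.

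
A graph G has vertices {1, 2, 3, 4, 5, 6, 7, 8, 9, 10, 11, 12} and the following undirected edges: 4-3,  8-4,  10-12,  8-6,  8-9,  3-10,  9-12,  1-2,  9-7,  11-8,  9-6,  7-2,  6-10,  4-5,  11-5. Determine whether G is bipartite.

No

9-8-6-9 is an odd cycle (length 3), and a bipartite graph can contain only even cycles.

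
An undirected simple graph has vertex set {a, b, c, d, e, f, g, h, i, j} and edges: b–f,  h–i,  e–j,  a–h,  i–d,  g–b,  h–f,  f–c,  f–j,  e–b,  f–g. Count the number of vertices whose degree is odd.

6

Degrees: a:1, b:3, c:1, d:1, e:2, f:5, g:2, h:3, i:2, j:2
Odd-degree vertices: a, b, c, d, f, h.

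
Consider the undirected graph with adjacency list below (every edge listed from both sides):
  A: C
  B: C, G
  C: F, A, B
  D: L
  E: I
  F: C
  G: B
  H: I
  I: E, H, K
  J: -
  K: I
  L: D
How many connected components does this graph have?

Component: {J}
Component: {D, L}
Component: {E, H, I, K}
Component: {A, B, C, F, G}

4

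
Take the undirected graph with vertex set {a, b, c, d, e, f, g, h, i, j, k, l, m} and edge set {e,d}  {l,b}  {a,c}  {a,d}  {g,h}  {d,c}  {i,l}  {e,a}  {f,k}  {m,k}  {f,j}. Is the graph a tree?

No

|V| = 13, |E| = 11.
It is not connected, so it is not a tree.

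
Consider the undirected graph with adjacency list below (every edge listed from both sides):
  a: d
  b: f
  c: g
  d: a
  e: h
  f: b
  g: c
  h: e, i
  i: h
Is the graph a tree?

The graph has 9 vertices and 5 edges.
It is not connected, so it is not a tree.

No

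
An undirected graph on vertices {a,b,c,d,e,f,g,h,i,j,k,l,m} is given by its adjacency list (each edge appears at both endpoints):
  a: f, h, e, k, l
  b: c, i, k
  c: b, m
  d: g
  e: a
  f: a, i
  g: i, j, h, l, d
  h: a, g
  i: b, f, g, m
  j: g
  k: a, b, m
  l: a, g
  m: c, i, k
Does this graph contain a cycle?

Yes

|V| = 13, |E| = 17, number of components = 1.
One cycle is a-f-i-g-h-a.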